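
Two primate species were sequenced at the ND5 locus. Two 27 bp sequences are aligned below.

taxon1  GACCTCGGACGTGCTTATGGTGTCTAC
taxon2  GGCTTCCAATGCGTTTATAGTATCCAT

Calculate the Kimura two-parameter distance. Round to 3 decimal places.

Of 27 sites, 10 differences are transitions and 1 are transversions, so P = 10/27 ≈ 0.37037 and Q = 1/27 ≈ 0.037037.
Under the Kimura two-parameter model, d = −½ ln(1 − 2P − Q) − ¼ ln(1 − 2Q).
1 − 2P − Q = 0.222223, giving −½ ln(0.222223) = 0.752037.
1 − 2Q = 0.925926, giving −¼ ln(0.925926) = 0.019240.
d = 0.752037 + 0.019240 = 0.771277.

0.771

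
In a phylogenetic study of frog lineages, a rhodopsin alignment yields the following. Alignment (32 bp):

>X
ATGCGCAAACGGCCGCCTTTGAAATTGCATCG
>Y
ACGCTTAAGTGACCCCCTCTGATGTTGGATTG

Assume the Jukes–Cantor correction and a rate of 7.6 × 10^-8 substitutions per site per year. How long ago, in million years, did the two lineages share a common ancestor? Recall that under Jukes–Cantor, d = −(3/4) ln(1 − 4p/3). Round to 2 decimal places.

3.42

The sequences differ at 12 of 32 sites, so p = 12/32 = 0.375.
d = −(3/4) ln(1 − 4p/3) = −0.75 ln(1 − 0.5) = −0.75 ln(0.5)
  = −0.75 × (-0.693147) = 0.519860 substitutions/site.
Under a molecular clock d = 2μt, so t = d/(2μ) = 0.519860 / (2 × 7.6 × 10^-8) = 3.42 million years.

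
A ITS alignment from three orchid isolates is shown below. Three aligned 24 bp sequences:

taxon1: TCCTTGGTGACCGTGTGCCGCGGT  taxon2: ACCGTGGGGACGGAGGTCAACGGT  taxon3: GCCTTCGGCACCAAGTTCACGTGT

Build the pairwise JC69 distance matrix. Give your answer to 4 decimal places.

taxon1–taxon2: 9/24 sites differ → p = 0.375, d = −0.75 ln(1 − 0.5) = 0.519860 ≈ 0.5199.
taxon1–taxon3: 11/24 sites differ → p ≈ 0.458333, d = −0.75 ln(1 − 0.611111) = 0.708346 ≈ 0.7083.
taxon2–taxon3: 10/24 sites differ → p ≈ 0.416667, d = −0.75 ln(1 − 0.555556) = 0.608198 ≈ 0.6082.

d(taxon1,taxon2) = 0.5199, d(taxon1,taxon3) = 0.7083, d(taxon2,taxon3) = 0.6082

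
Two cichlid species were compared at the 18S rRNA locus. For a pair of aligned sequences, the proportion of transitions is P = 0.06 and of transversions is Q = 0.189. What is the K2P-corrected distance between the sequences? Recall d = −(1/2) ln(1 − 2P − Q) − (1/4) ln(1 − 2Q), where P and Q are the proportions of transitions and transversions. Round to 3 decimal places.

Under the Kimura two-parameter model, d = −½ ln(1 − 2P − Q) − ¼ ln(1 − 2Q).
1 − 2P − Q = 0.691, giving −½ ln(0.691) = 0.184808.
1 − 2Q = 0.622, giving −¼ ln(0.622) = 0.118704.
d = 0.184808 + 0.118704 = 0.303512.

0.304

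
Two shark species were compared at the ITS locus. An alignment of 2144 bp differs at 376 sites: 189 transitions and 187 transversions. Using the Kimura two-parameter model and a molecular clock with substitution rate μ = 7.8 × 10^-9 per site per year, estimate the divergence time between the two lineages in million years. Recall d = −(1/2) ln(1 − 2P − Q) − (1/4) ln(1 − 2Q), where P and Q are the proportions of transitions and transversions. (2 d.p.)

12.88

P = 189/2144 ≈ 0.088153 and Q = 187/2144 ≈ 0.08722.
Under the Kimura two-parameter model, d = −½ ln(1 − 2P − Q) − ¼ ln(1 − 2Q).
1 − 2P − Q = 0.736474, giving −½ ln(0.736474) = 0.152941.
1 − 2Q = 0.82556, giving −¼ ln(0.82556) = 0.047923.
d = 0.152941 + 0.047923 = 0.200864.
Under a molecular clock d = 2μt, so t = d/(2μ) = 0.200864 / (2 × 7.8 × 10^-9) = 12.88 million years.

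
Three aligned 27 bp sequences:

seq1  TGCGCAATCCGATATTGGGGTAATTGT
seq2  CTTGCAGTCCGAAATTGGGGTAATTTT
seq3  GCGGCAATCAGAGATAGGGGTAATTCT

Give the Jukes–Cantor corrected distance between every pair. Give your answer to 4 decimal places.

seq1–seq2: 6/27 sites differ → p ≈ 0.222222, d = −0.75 ln(1 − 0.296296) = 0.263548 ≈ 0.2635.
seq1–seq3: 7/27 sites differ → p ≈ 0.259259, d = −0.75 ln(1 − 0.345679) = 0.318118 ≈ 0.3181.
seq2–seq3: 8/27 sites differ → p ≈ 0.296296, d = −0.75 ln(1 − 0.395061) = 0.376971 ≈ 0.3770.

d(seq1,seq2) = 0.2635, d(seq1,seq3) = 0.3181, d(seq2,seq3) = 0.3770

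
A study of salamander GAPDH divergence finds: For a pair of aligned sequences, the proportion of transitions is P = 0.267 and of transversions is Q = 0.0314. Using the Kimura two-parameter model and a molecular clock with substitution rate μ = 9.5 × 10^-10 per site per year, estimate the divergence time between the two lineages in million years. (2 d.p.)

227.83

Under the Kimura two-parameter model, d = −½ ln(1 − 2P − Q) − ¼ ln(1 − 2Q).
1 − 2P − Q = 0.4346, giving −½ ln(0.4346) = 0.416665.
1 − 2Q = 0.9372, giving −¼ ln(0.9372) = 0.016215.
d = 0.416665 + 0.016215 = 0.432880.
Under a molecular clock d = 2μt, so t = d/(2μ) = 0.432880 / (2 × 9.5 × 10^-10) = 227.83 million years.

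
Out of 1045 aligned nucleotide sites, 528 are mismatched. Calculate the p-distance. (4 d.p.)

0.5053

p = 528/1045 = 0.505263… ≈ 0.5053 (to 4 d.p.).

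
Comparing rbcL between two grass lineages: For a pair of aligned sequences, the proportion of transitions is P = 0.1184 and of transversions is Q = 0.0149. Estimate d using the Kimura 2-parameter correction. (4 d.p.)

0.1525

Under the Kimura two-parameter model, d = −½ ln(1 − 2P − Q) − ¼ ln(1 − 2Q).
1 − 2P − Q = 0.7483, giving −½ ln(0.7483) = 0.144976.
1 − 2Q = 0.9702, giving −¼ ln(0.9702) = 0.007563.
d = 0.144976 + 0.007563 = 0.152539.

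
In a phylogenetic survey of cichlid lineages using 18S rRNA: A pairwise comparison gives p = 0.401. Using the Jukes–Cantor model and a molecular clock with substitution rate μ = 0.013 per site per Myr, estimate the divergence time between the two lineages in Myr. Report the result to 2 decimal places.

d = −(3/4) ln(1 − 4p/3) = −0.75 ln(1 − 0.534667) = −0.75 ln(0.465333)
  = −0.75 × (-0.765002) = 0.573752 substitutions/site.
Under a molecular clock d = 2μt, so t = d/(2μ) = 0.573752 / (2 × 0.013) = 22.07 Myr.

22.07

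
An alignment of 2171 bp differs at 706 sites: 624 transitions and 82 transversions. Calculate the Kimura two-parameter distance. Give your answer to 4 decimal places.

0.4938

P = 624/2171 ≈ 0.287425 and Q = 82/2171 ≈ 0.037771.
Under the Kimura two-parameter model, d = −½ ln(1 − 2P − Q) − ¼ ln(1 − 2Q).
1 − 2P − Q = 0.387379, giving −½ ln(0.387379) = 0.474176.
1 − 2Q = 0.924458, giving −¼ ln(0.924458) = 0.019637.
d = 0.474176 + 0.019637 = 0.493813.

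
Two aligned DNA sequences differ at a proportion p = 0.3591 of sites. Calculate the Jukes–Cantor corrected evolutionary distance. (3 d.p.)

d = −(3/4) ln(1 − 4p/3) = −0.75 ln(1 − 0.4788) = −0.75 ln(0.5212)
  = −0.75 × (-0.651621) = 0.488716 substitutions/site.

0.489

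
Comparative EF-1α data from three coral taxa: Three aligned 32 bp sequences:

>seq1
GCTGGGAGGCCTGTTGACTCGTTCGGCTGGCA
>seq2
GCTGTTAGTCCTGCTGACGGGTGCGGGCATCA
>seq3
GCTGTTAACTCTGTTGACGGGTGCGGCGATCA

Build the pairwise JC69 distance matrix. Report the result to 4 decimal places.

seq1–seq2: 11/32 sites differ → p = 0.34375, d = −0.75 ln(1 − 0.458333) = 0.459828 ≈ 0.4598.
seq1–seq3: 11/32 sites differ → p = 0.34375, d = −0.75 ln(1 − 0.458333) = 0.459828 ≈ 0.4598.
seq2–seq3: 6/32 sites differ → p = 0.1875, d = −0.75 ln(1 − 0.25) = 0.215762 ≈ 0.2158.

d(seq1,seq2) = 0.4598, d(seq1,seq3) = 0.4598, d(seq2,seq3) = 0.2158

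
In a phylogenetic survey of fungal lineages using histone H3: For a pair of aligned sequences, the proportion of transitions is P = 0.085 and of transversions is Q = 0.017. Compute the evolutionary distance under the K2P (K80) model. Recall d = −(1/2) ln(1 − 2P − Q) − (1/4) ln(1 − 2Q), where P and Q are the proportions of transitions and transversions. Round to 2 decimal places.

Under the Kimura two-parameter model, d = −½ ln(1 − 2P − Q) − ¼ ln(1 − 2Q).
1 − 2P − Q = 0.813, giving −½ ln(0.813) = 0.103512.
1 − 2Q = 0.966, giving −¼ ln(0.966) = 0.008648.
d = 0.103512 + 0.008648 = 0.112160.

0.11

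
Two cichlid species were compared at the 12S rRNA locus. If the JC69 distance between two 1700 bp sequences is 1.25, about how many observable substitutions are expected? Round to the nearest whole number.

1034

Invert JC69: p = (3/4)(1 − e^(−4d/3)) = 0.75 × (1 − e^(-1.666667)) = 0.75 × (1 − 0.188876) = 0.608343.
Expected differing sites = pL ≈ 0.608343 × 1700 = 1034.1831 ≈ 1034.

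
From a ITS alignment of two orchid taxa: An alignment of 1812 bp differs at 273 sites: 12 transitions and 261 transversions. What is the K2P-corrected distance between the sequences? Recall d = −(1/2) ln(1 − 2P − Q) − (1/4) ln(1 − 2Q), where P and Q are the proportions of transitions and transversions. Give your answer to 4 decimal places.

P = 12/1812 ≈ 0.006623 and Q = 261/1812 ≈ 0.14404.
Under the Kimura two-parameter model, d = −½ ln(1 − 2P − Q) − ¼ ln(1 − 2Q).
1 − 2P − Q = 0.842714, giving −½ ln(0.842714) = 0.085564.
1 − 2Q = 0.71192, giving −¼ ln(0.71192) = 0.084947.
d = 0.085564 + 0.084947 = 0.170511.

0.1705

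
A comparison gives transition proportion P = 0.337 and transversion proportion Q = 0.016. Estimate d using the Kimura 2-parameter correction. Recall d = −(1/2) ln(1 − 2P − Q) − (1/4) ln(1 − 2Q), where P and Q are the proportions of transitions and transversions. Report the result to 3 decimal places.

0.594

Under the Kimura two-parameter model, d = −½ ln(1 − 2P − Q) − ¼ ln(1 − 2Q).
1 − 2P − Q = 0.31, giving −½ ln(0.31) = 0.585591.
1 − 2Q = 0.968, giving −¼ ln(0.968) = 0.008131.
d = 0.585591 + 0.008131 = 0.593722.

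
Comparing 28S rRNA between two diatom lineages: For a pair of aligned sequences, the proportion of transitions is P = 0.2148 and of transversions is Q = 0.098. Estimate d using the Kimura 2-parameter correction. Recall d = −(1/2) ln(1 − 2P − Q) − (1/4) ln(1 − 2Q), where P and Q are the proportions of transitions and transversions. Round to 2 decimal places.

0.43

Under the Kimura two-parameter model, d = −½ ln(1 − 2P − Q) − ¼ ln(1 − 2Q).
1 − 2P − Q = 0.4724, giving −½ ln(0.4724) = 0.374965.
1 − 2Q = 0.804, giving −¼ ln(0.804) = 0.054539.
d = 0.374965 + 0.054539 = 0.429504.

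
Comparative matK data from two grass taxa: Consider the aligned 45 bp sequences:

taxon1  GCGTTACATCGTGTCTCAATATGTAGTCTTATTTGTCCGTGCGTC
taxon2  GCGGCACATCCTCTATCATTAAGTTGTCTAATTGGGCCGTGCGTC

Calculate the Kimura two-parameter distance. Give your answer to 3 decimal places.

0.302

Of 45 sites, 1 differences are transitions and 10 are transversions, so P = 1/45 ≈ 0.022222 and Q = 10/45 ≈ 0.222222.
Under the Kimura two-parameter model, d = −½ ln(1 − 2P − Q) − ¼ ln(1 − 2Q).
1 − 2P − Q = 0.733334, giving −½ ln(0.733334) = 0.155077.
1 − 2Q = 0.555556, giving −¼ ln(0.555556) = 0.146946.
d = 0.155077 + 0.146946 = 0.302023.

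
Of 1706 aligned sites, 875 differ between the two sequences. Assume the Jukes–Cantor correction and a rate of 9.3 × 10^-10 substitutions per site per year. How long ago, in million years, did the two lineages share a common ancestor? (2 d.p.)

464.34

p = 875/1706 ≈ 0.512896.
d = −(3/4) ln(1 − 4p/3) = −0.75 ln(1 − 0.683861) = −0.75 ln(0.316139)
  = −0.75 × (-1.151573) = 0.863680 substitutions/site.
Under a molecular clock d = 2μt, so t = d/(2μ) = 0.863680 / (2 × 9.3 × 10^-10) = 464.34 million years.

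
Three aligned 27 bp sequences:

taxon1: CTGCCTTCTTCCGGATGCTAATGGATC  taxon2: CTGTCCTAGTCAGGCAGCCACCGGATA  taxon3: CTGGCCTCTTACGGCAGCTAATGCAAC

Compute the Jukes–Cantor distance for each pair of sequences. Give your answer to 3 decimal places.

d(taxon1,taxon2) = 0.588, d(taxon1,taxon3) = 0.318, d(taxon2,taxon3) = 0.588

taxon1–taxon2: 11/27 sites differ → p ≈ 0.407407, d = −0.75 ln(1 − 0.543209) = 0.587647 ≈ 0.588.
taxon1–taxon3: 7/27 sites differ → p ≈ 0.259259, d = −0.75 ln(1 − 0.345679) = 0.318118 ≈ 0.318.
taxon2–taxon3: 11/27 sites differ → p ≈ 0.407407, d = −0.75 ln(1 − 0.543209) = 0.587647 ≈ 0.588.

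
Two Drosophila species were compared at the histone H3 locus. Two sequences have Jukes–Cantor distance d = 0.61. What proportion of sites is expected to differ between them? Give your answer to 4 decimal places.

p = (3/4)(1 − e^(−4d/3)) = 0.75 × (1 − e^(-0.813333)) = 0.75 × (1 − 0.443378) = 0.417467.

0.4175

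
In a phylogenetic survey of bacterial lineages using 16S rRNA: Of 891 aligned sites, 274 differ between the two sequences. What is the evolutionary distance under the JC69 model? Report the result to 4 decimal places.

p = 274/891 ≈ 0.30752.
d = −(3/4) ln(1 − 4p/3) = −0.75 ln(1 − 0.410027) = −0.75 ln(0.589973)
  = −0.75 × (-0.527679) = 0.395759 substitutions/site.

0.3958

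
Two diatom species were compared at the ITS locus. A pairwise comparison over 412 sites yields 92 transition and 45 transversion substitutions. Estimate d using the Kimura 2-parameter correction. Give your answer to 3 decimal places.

P = 92/412 ≈ 0.223301 and Q = 45/412 ≈ 0.109223.
Under the Kimura two-parameter model, d = −½ ln(1 − 2P − Q) − ¼ ln(1 − 2Q).
1 − 2P − Q = 0.444175, giving −½ ln(0.444175) = 0.405768.
1 − 2Q = 0.781554, giving −¼ ln(0.781554) = 0.061618.
d = 0.405768 + 0.061618 = 0.467386.

0.467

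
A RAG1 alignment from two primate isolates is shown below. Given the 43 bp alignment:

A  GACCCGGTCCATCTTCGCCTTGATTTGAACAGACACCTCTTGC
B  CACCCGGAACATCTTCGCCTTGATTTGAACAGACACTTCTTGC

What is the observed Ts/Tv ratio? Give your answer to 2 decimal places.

Transitions are A↔G and C↔T; transversions are all other mismatches.
Transitions: 1. Transversions: 3.
R = 1/3 = 0.333333… ≈ 0.33 (to 2 d.p.).

0.33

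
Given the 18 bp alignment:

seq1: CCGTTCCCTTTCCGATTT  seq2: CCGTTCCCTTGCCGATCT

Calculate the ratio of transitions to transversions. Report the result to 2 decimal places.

1.00

Transitions are A↔G and C↔T; transversions are all other mismatches.
Transitions: 1. Transversions: 1.
R = 1/1 = 1.00.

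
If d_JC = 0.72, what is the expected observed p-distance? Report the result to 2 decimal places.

0.46

p = (3/4)(1 − e^(−4d/3)) = 0.75 × (1 − e^(-0.96)) = 0.75 × (1 − 0.382893) = 0.462830.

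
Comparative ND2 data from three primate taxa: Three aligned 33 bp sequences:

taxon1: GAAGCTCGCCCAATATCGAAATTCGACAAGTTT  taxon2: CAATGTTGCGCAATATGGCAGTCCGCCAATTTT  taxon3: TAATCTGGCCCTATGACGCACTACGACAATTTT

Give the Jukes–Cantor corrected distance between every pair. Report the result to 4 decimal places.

taxon1–taxon2: 11/33 sites differ → p ≈ 0.333333, d = −0.75 ln(1 − 0.444444) = 0.440839 ≈ 0.4408.
taxon1–taxon3: 10/33 sites differ → p ≈ 0.30303, d = −0.75 ln(1 − 0.40404) = 0.388186 ≈ 0.3882.
taxon2–taxon3: 11/33 sites differ → p ≈ 0.333333, d = −0.75 ln(1 − 0.444444) = 0.440839 ≈ 0.4408.

d(taxon1,taxon2) = 0.4408, d(taxon1,taxon3) = 0.3882, d(taxon2,taxon3) = 0.4408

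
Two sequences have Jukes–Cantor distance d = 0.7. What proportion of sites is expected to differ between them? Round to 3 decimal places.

p = (3/4)(1 − e^(−4d/3)) = 0.75 × (1 − e^(-0.933333)) = 0.75 × (1 − 0.393241) = 0.455069.

0.455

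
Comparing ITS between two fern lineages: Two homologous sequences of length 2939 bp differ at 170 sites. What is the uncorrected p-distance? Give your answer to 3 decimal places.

p = 170/2939 = 0.057842… ≈ 0.058 (to 3 d.p.).

0.058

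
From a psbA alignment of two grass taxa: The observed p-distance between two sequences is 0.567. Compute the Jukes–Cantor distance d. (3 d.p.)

1.058

d = −(3/4) ln(1 − 4p/3) = −0.75 ln(1 − 0.756) = −0.75 ln(0.244)
  = −0.75 × (-1.410587) = 1.057940 substitutions/site.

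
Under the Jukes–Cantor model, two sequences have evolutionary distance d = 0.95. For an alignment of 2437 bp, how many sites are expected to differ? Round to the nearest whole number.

1313

Invert JC69: p = (3/4)(1 − e^(−4d/3)) = 0.75 × (1 − e^(-1.266667)) = 0.75 × (1 − 0.281769) = 0.538673.
Expected differing sites = pL ≈ 0.538673 × 2437 = 1312.746101 ≈ 1313.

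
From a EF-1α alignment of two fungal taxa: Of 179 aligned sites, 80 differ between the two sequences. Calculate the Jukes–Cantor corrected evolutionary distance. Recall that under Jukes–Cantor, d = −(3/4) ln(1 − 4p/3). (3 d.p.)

0.680

p = 80/179 ≈ 0.446927.
d = −(3/4) ln(1 − 4p/3) = −0.75 ln(1 − 0.595903) = −0.75 ln(0.404097)
  = −0.75 × (-0.906100) = 0.679575 substitutions/site.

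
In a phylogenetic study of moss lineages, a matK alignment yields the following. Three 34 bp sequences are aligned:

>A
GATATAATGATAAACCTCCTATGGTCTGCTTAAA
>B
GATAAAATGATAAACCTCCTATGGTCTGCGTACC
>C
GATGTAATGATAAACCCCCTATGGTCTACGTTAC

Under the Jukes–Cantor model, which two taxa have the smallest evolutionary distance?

A–B: 4/34 differ, p = 0.118, d = 0.128.
A–C: 6/34 differ, p = 0.176, d = 0.201.
B–C: 6/34 differ, p = 0.176, d = 0.201.
The smallest distance is between A and B.

A and B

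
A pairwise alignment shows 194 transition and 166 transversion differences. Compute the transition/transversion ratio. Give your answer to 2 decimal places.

1.17

R = 194/166 = 1.168674… ≈ 1.17 (to 2 d.p.).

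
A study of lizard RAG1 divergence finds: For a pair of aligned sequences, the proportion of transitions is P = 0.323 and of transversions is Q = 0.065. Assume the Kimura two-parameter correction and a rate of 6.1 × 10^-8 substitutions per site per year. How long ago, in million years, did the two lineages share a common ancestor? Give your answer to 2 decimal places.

5.37

Under the Kimura two-parameter model, d = −½ ln(1 − 2P − Q) − ¼ ln(1 − 2Q).
1 − 2P − Q = 0.289, giving −½ ln(0.289) = 0.620664.
1 − 2Q = 0.87, giving −¼ ln(0.87) = 0.034816.
d = 0.620664 + 0.034816 = 0.655480.
Under a molecular clock d = 2μt, so t = d/(2μ) = 0.655480 / (2 × 6.1 × 10^-8) = 5.37 million years.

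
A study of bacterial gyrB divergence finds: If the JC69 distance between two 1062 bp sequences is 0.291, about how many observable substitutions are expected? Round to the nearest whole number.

Invert JC69: p = (3/4)(1 − e^(−4d/3)) = 0.75 × (1 − e^(-0.388)) = 0.75 × (1 − 0.678412) = 0.241191.
Expected differing sites = pL ≈ 0.241191 × 1062 = 256.144842 ≈ 256.

256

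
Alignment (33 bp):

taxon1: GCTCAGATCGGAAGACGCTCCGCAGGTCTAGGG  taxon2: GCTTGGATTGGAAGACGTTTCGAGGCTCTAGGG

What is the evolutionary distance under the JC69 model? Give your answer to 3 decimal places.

The sequences differ at 8 of 33 sites (4, 5, 9, 18, 20, 23, 24, 26), so p = 8/33 ≈ 0.242424.
d = −(3/4) ln(1 − 4p/3) = −0.75 ln(1 − 0.323232) = −0.75 ln(0.676768)
  = −0.75 × (-0.390427) = 0.292820 substitutions/site.

0.293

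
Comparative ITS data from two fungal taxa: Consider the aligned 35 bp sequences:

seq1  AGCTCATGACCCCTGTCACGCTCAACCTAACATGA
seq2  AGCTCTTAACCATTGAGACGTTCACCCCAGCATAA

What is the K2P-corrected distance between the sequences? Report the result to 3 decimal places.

Of 35 sites, 6 differences are transitions and 5 are transversions, so P = 6/35 ≈ 0.171429 and Q = 5/35 ≈ 0.142857.
Under the Kimura two-parameter model, d = −½ ln(1 − 2P − Q) − ¼ ln(1 − 2Q).
1 − 2P − Q = 0.514285, giving −½ ln(0.514285) = 0.332489.
1 − 2Q = 0.714286, giving −¼ ln(0.714286) = 0.084118.
d = 0.332489 + 0.084118 = 0.416607.

0.417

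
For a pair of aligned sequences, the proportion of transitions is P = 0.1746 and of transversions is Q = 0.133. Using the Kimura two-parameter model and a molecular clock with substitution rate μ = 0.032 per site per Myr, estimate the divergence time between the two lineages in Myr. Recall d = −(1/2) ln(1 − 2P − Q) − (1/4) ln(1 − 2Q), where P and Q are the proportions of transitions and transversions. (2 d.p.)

Under the Kimura two-parameter model, d = −½ ln(1 − 2P − Q) − ¼ ln(1 − 2Q).
1 − 2P − Q = 0.5178, giving −½ ln(0.5178) = 0.329083.
1 − 2Q = 0.734, giving −¼ ln(0.734) = 0.077312.
d = 0.329083 + 0.077312 = 0.406395.
Under a molecular clock d = 2μt, so t = d/(2μ) = 0.406395 / (2 × 0.032) = 6.35 Myr.

6.35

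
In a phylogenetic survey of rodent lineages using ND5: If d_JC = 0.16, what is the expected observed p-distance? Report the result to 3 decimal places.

p = (3/4)(1 − e^(−4d/3)) = 0.75 × (1 − e^(-0.213333)) = 0.75 × (1 − 0.807887) = 0.144085.

0.144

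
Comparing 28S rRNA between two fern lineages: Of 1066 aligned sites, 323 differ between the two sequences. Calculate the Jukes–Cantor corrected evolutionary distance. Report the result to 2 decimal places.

p = 323/1066 ≈ 0.303002.
d = −(3/4) ln(1 − 4p/3) = −0.75 ln(1 − 0.404003) = −0.75 ln(0.595997)
  = −0.75 × (-0.517520) = 0.388140 substitutions/site.

0.39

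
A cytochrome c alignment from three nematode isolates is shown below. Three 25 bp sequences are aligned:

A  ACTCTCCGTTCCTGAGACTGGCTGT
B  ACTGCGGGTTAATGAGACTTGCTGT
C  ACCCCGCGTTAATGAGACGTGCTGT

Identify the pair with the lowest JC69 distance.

A–B: 7/25 differ, p = 0.280, d = 0.351.
A–C: 7/25 differ, p = 0.280, d = 0.351.
B–C: 4/25 differ, p = 0.160, d = 0.180.
The smallest distance is between B and C.

B and C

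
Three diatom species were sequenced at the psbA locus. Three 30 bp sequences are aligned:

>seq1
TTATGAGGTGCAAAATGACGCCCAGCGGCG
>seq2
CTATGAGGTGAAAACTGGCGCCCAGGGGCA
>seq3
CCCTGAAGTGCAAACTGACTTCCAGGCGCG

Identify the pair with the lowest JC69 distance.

seq1 and seq2

seq1–seq2: 6/30 differ, p = 0.200, d = 0.233.
seq1–seq3: 9/30 differ, p = 0.300, d = 0.383.
seq2–seq3: 9/30 differ, p = 0.300, d = 0.383.
The smallest distance is between seq1 and seq2.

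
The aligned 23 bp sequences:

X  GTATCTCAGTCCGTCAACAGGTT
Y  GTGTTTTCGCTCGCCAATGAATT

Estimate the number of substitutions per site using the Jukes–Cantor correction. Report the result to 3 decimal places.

The sequences differ at 11 of 23 sites, so p = 11/23 ≈ 0.478261.
d = −(3/4) ln(1 − 4p/3) = −0.75 ln(1 − 0.637681) = −0.75 ln(0.362319)
  = −0.75 × (-1.015230) = 0.761423 substitutions/site.

0.761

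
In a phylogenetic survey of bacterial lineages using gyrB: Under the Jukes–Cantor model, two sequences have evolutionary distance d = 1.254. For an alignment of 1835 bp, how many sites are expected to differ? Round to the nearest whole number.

Invert JC69: p = (3/4)(1 − e^(−4d/3)) = 0.75 × (1 − e^(-1.672)) = 0.75 × (1 − 0.187871) = 0.609097.
Expected differing sites = pL ≈ 0.609097 × 1835 = 1117.692995 ≈ 1118.

1118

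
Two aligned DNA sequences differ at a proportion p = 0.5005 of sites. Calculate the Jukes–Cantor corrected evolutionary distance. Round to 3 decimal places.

d = −(3/4) ln(1 − 4p/3) = −0.75 ln(1 − 0.667333) = −0.75 ln(0.332667)
  = −0.75 × (-1.100613) = 0.825460 substitutions/site.

0.825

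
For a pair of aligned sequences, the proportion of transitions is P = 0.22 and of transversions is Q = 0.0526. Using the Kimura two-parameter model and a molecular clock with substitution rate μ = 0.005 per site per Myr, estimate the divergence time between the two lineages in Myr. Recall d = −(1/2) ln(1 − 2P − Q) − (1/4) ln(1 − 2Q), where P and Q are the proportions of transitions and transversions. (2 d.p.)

Under the Kimura two-parameter model, d = −½ ln(1 − 2P − Q) − ¼ ln(1 − 2Q).
1 − 2P − Q = 0.5074, giving −½ ln(0.5074) = 0.339228.
1 − 2Q = 0.8948, giving −¼ ln(0.8948) = 0.027789.
d = 0.339228 + 0.027789 = 0.367017.
Under a molecular clock d = 2μt, so t = d/(2μ) = 0.367017 / (2 × 0.005) = 36.70 Myr.

36.70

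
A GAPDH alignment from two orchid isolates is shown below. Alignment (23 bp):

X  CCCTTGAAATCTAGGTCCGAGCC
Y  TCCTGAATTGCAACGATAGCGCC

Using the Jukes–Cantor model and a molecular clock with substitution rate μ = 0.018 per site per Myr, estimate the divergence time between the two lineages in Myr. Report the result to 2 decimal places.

24.78

The sequences differ at 12 of 23 sites, so p = 12/23 ≈ 0.521739.
d = −(3/4) ln(1 − 4p/3) = −0.75 ln(1 − 0.695652) = −0.75 ln(0.304348)
  = −0.75 × (-1.189583) = 0.892187 substitutions/site.
Under a molecular clock d = 2μt, so t = d/(2μ) = 0.892187 / (2 × 0.018) = 24.78 Myr.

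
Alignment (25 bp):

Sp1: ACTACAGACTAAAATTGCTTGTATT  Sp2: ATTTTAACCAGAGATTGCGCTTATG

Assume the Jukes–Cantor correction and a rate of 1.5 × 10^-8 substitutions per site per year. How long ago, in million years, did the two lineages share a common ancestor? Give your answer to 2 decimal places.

The sequences differ at 12 of 25 sites, so p = 12/25 = 0.48.
d = −(3/4) ln(1 − 4p/3) = −0.75 ln(1 − 0.64) = −0.75 ln(0.36)
  = −0.75 × (-1.021651) = 0.766238 substitutions/site.
Under a molecular clock d = 2μt, so t = d/(2μ) = 0.766238 / (2 × 1.5 × 10^-8) = 25.54 million years.

25.54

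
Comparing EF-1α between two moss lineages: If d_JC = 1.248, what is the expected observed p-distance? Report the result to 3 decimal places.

p = (3/4)(1 − e^(−4d/3)) = 0.75 × (1 − e^(-1.664)) = 0.75 × (1 − 0.189380) = 0.607965.

0.608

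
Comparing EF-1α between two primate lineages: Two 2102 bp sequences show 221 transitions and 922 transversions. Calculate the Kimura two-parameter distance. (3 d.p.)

P = 221/2102 ≈ 0.105138 and Q = 922/2102 ≈ 0.43863.
Under the Kimura two-parameter model, d = −½ ln(1 − 2P − Q) − ¼ ln(1 − 2Q).
1 − 2P − Q = 0.351094, giving −½ ln(0.351094) = 0.523351.
1 − 2Q = 0.12274, giving −¼ ln(0.12274) = 0.524422.
d = 0.523351 + 0.524422 = 1.047773.

1.048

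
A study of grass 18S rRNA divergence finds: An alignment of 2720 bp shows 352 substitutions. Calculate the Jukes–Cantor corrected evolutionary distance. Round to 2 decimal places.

0.14

p = 352/2720 ≈ 0.129412.
d = −(3/4) ln(1 − 4p/3) = −0.75 ln(1 − 0.172549) = −0.75 ln(0.827451)
  = −0.75 × (-0.189405) = 0.142054 substitutions/site.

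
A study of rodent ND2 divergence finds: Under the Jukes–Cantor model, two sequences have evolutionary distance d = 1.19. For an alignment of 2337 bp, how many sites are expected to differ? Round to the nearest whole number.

Invert JC69: p = (3/4)(1 − e^(−4d/3)) = 0.75 × (1 − e^(-1.586667)) = 0.75 × (1 − 0.204606) = 0.596546.
Expected differing sites = pL ≈ 0.596546 × 2337 = 1394.128002 ≈ 1394.

1394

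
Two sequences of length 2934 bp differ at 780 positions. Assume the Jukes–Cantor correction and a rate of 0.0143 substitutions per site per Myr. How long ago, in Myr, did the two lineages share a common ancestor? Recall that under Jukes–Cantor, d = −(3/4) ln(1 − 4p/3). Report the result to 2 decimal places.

p = 780/2934 ≈ 0.265849.
d = −(3/4) ln(1 − 4p/3) = −0.75 ln(1 − 0.354465) = −0.75 ln(0.645535)
  = −0.75 × (-0.437676) = 0.328257 substitutions/site.
Under a molecular clock d = 2μt, so t = d/(2μ) = 0.328257 / (2 × 0.0143) = 11.48 Myr.

11.48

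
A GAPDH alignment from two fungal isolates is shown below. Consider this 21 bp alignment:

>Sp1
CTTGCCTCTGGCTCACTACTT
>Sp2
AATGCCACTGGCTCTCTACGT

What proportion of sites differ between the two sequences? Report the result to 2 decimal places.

0.24

The sequences differ at 5 of 21 positions (sites 1, 2, 7, 15, 20).
p = 5/21 = 0.238095… ≈ 0.24 (to 2 d.p.).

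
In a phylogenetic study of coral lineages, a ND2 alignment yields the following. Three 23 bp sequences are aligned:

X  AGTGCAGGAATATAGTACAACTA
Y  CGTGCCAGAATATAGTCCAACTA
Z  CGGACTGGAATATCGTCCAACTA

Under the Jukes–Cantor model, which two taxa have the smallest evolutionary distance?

X–Y: 4/23 differ, p = 0.174, d = 0.198.
X–Z: 6/23 differ, p = 0.261, d = 0.321.
Y–Z: 5/23 differ, p = 0.217, d = 0.257.
The smallest distance is between X and Y.

X and Y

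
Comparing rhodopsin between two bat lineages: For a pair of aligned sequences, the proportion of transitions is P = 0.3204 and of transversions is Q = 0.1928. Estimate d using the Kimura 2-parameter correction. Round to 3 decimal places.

1.018

Under the Kimura two-parameter model, d = −½ ln(1 − 2P − Q) − ¼ ln(1 − 2Q).
1 − 2P − Q = 0.1664, giving −½ ln(0.1664) = 0.896680.
1 − 2Q = 0.6144, giving −¼ ln(0.6144) = 0.121777.
d = 0.896680 + 0.121777 = 1.018457.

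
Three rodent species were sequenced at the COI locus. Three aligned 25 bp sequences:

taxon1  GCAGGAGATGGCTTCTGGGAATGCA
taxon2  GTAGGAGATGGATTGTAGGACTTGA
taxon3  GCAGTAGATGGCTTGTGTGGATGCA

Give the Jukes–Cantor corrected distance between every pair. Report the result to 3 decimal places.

d(taxon1,taxon2) = 0.351, d(taxon1,taxon3) = 0.180, d(taxon2,taxon3) = 0.490

taxon1–taxon2: 7/25 sites differ → p = 0.28, d = −0.75 ln(1 − 0.373333) = 0.350505 ≈ 0.351.
taxon1–taxon3: 4/25 sites differ → p = 0.16, d = −0.75 ln(1 − 0.213333) = 0.179963 ≈ 0.180.
taxon2–taxon3: 9/25 sites differ → p = 0.36, d = −0.75 ln(1 − 0.48) = 0.490445 ≈ 0.490.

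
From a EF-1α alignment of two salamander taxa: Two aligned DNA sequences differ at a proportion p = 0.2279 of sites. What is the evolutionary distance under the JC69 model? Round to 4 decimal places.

d = −(3/4) ln(1 − 4p/3) = −0.75 ln(1 − 0.303867) = −0.75 ln(0.696133)
  = −0.75 × (-0.362215) = 0.271661 substitutions/site.

0.2717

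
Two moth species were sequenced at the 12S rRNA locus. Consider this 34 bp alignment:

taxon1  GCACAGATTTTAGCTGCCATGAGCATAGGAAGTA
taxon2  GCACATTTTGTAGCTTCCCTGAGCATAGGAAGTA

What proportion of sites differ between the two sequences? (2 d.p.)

0.15

The sequences differ at 5 of 34 positions (sites 6, 7, 10, 16, 19).
p = 5/34 = 0.147058… ≈ 0.15 (to 2 d.p.).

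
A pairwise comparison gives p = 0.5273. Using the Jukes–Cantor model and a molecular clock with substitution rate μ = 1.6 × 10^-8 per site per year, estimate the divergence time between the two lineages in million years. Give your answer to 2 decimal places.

28.46

d = −(3/4) ln(1 − 4p/3) = −0.75 ln(1 − 0.703067) = −0.75 ln(0.296933)
  = −0.75 × (-1.214249) = 0.910687 substitutions/site.
Under a molecular clock d = 2μt, so t = d/(2μ) = 0.910687 / (2 × 1.6 × 10^-8) = 28.46 million years.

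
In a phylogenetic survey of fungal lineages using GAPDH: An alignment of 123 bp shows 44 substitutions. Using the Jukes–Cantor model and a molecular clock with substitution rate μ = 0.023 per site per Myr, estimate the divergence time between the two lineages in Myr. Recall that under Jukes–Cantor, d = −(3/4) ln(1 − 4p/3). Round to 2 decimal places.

p = 44/123 ≈ 0.357724.
d = −(3/4) ln(1 − 4p/3) = −0.75 ln(1 − 0.476965) = −0.75 ln(0.523035)
  = −0.75 × (-0.648107) = 0.486080 substitutions/site.
Under a molecular clock d = 2μt, so t = d/(2μ) = 0.486080 / (2 × 0.023) = 10.57 Myr.

10.57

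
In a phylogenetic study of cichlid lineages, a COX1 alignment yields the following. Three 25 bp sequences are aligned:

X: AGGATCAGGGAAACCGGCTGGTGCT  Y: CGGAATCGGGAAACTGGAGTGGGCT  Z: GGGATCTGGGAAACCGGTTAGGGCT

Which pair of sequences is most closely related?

X–Y: 9/25 differ, p = 0.360, d = 0.490.
X–Z: 5/25 differ, p = 0.200, d = 0.233.
Y–Z: 8/25 differ, p = 0.320, d = 0.417.
The smallest distance is between X and Z.

X and Z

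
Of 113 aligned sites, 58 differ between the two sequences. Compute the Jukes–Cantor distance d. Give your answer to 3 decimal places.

0.865

p = 58/113 ≈ 0.513274.
d = −(3/4) ln(1 − 4p/3) = −0.75 ln(1 − 0.684365) = −0.75 ln(0.315635)
  = −0.75 × (-1.153169) = 0.864877 substitutions/site.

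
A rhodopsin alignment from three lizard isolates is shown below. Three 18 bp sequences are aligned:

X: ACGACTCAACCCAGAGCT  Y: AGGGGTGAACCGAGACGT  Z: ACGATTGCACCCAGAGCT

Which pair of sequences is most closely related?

X and Z

X–Y: 7/18 differ, p = 0.389, d = 0.548.
X–Z: 3/18 differ, p = 0.167, d = 0.188.
Y–Z: 7/18 differ, p = 0.389, d = 0.548.
The smallest distance is between X and Z.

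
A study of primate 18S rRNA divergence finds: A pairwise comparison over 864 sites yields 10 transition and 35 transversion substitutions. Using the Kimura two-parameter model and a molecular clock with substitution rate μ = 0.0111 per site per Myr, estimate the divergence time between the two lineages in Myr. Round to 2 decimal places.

P = 10/864 ≈ 0.011574 and Q = 35/864 ≈ 0.040509.
Under the Kimura two-parameter model, d = −½ ln(1 − 2P − Q) − ¼ ln(1 − 2Q).
1 − 2P − Q = 0.936343, giving −½ ln(0.936343) = 0.032887.
1 − 2Q = 0.918982, giving −¼ ln(0.918982) = 0.021122.
d = 0.032887 + 0.021122 = 0.054009.
Under a molecular clock d = 2μt, so t = d/(2μ) = 0.054009 / (2 × 0.0111) = 2.43 Myr.

2.43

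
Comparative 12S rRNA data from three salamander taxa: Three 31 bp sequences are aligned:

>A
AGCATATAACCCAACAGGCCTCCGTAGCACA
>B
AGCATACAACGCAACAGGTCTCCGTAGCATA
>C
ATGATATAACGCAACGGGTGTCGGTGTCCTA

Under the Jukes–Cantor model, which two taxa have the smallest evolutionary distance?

A–B: 4/31 differ, p = 0.129, d = 0.142.
A–C: 11/31 differ, p = 0.355, d = 0.481.
B–C: 9/31 differ, p = 0.290, d = 0.367.
The smallest distance is between A and B.

A and B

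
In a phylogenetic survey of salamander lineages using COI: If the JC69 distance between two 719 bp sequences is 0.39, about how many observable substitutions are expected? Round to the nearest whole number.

Invert JC69: p = (3/4)(1 − e^(−4d/3)) = 0.75 × (1 − e^(-0.52)) = 0.75 × (1 − 0.594521) = 0.304109.
Expected differing sites = pL ≈ 0.304109 × 719 = 218.654371 ≈ 219.

219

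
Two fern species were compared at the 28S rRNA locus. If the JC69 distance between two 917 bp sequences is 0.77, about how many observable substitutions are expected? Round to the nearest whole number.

Invert JC69: p = (3/4)(1 − e^(−4d/3)) = 0.75 × (1 − e^(-1.026667)) = 0.75 × (1 − 0.358199) = 0.481351.
Expected differing sites = pL ≈ 0.481351 × 917 = 441.398867 ≈ 441.

441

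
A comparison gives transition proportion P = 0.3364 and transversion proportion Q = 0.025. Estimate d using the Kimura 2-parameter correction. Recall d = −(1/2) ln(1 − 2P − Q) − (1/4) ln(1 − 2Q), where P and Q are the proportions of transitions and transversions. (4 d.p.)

Under the Kimura two-parameter model, d = −½ ln(1 − 2P − Q) − ¼ ln(1 − 2Q).
1 − 2P − Q = 0.3022, giving −½ ln(0.3022) = 0.598333.
1 − 2Q = 0.95, giving −¼ ln(0.95) = 0.012823.
d = 0.598333 + 0.012823 = 0.611156.

0.6112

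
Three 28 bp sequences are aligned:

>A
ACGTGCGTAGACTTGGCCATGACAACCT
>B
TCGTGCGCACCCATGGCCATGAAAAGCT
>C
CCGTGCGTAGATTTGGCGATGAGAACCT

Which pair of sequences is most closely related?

A–B: 7/28 differ, p = 0.250, d = 0.304.
A–C: 4/28 differ, p = 0.143, d = 0.158.
B–C: 9/28 differ, p = 0.321, d = 0.420.
The smallest distance is between A and C.

A and C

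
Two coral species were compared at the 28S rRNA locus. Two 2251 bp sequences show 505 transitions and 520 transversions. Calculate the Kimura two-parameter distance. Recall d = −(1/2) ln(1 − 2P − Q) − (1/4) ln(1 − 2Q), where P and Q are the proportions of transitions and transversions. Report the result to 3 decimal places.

0.724

P = 505/2251 ≈ 0.224345 and Q = 520/2251 ≈ 0.231008.
Under the Kimura two-parameter model, d = −½ ln(1 − 2P − Q) − ¼ ln(1 − 2Q).
1 − 2P − Q = 0.320302, giving −½ ln(0.320302) = 0.569245.
1 − 2Q = 0.537984, giving −¼ ln(0.537984) = 0.154982.
d = 0.569245 + 0.154982 = 0.724227.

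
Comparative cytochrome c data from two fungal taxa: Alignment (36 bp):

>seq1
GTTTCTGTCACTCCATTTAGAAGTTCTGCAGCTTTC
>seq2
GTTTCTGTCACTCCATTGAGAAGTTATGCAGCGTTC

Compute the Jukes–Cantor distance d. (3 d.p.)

The sequences differ at 3 of 36 sites (18, 26, 33), so p = 3/36 ≈ 0.083333.
d = −(3/4) ln(1 − 4p/3) = −0.75 ln(1 − 0.111111) = −0.75 ln(0.888889)
  = −0.75 × (-0.117783) = 0.088337 substitutions/site.

0.088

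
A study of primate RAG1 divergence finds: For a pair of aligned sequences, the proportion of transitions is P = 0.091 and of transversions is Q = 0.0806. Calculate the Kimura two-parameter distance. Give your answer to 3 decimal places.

0.196

Under the Kimura two-parameter model, d = −½ ln(1 − 2P − Q) − ¼ ln(1 − 2Q).
1 − 2P − Q = 0.7374, giving −½ ln(0.7374) = 0.152312.
1 − 2Q = 0.8388, giving −¼ ln(0.8388) = 0.043946.
d = 0.152312 + 0.043946 = 0.196258.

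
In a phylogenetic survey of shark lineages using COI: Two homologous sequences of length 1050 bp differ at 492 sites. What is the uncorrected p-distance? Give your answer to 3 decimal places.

p = 492/1050 = 0.468571… ≈ 0.469 (to 3 d.p.).

0.469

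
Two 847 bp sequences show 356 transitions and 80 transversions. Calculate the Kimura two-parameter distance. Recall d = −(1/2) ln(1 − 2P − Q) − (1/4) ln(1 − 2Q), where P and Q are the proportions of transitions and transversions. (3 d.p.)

P = 356/847 ≈ 0.420307 and Q = 80/847 ≈ 0.094451.
Under the Kimura two-parameter model, d = −½ ln(1 − 2P − Q) − ¼ ln(1 − 2Q).
1 − 2P − Q = 0.064935, giving −½ ln(0.064935) = 1.367184.
1 − 2Q = 0.811098, giving −¼ ln(0.811098) = 0.052342.
d = 1.367184 + 0.052342 = 1.419526.

1.420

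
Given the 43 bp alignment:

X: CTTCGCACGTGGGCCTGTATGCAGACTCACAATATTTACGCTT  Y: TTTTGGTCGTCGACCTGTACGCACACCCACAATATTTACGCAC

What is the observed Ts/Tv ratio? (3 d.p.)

Transitions are A↔G and C↔T; transversions are all other mismatches.
Transitions: 6. Transversions: 5.
R = 6/5 = 1.200.

1.200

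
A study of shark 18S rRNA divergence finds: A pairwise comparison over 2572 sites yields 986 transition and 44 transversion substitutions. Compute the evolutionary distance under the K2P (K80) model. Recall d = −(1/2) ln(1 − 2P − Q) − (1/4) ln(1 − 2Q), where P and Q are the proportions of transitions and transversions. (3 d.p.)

P = 986/2572 ≈ 0.383359 and Q = 44/2572 ≈ 0.017107.
Under the Kimura two-parameter model, d = −½ ln(1 − 2P − Q) − ¼ ln(1 − 2Q).
1 − 2P − Q = 0.216175, giving −½ ln(0.216175) = 0.765834.
1 − 2Q = 0.965786, giving −¼ ln(0.965786) = 0.008703.
d = 0.765834 + 0.008703 = 0.774537.

0.775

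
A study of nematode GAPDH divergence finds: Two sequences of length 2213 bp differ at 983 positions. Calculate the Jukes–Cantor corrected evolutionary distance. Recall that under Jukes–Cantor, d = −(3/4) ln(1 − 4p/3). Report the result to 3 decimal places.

0.673

p = 983/2213 ≈ 0.444193.
d = −(3/4) ln(1 − 4p/3) = −0.75 ln(1 − 0.592257) = −0.75 ln(0.407743)
  = −0.75 × (-0.897118) = 0.672839 substitutions/site.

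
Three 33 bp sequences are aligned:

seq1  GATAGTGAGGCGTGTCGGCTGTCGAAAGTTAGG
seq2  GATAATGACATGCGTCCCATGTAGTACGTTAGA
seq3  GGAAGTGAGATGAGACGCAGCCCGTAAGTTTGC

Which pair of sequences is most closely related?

seq1–seq2: 12/33 differ, p = 0.364, d = 0.497.
seq1–seq3: 14/33 differ, p = 0.424, d = 0.625.
seq2–seq3: 14/33 differ, p = 0.424, d = 0.625.
The smallest distance is between seq1 and seq2.

seq1 and seq2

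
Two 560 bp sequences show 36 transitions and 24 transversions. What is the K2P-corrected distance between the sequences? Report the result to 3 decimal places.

0.116

P = 36/560 ≈ 0.064286 and Q = 24/560 ≈ 0.042857.
Under the Kimura two-parameter model, d = −½ ln(1 − 2P − Q) − ¼ ln(1 − 2Q).
1 − 2P − Q = 0.828571, giving −½ ln(0.828571) = 0.094026.
1 − 2Q = 0.914286, giving −¼ ln(0.914286) = 0.022403.
d = 0.094026 + 0.022403 = 0.116429.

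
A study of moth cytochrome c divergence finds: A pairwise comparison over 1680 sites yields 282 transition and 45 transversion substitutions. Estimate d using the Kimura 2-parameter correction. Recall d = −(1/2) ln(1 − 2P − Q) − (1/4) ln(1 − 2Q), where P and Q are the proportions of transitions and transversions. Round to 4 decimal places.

0.2389

P = 282/1680 ≈ 0.167857 and Q = 45/1680 ≈ 0.026786.
Under the Kimura two-parameter model, d = −½ ln(1 − 2P − Q) − ¼ ln(1 − 2Q).
1 − 2P − Q = 0.6375, giving −½ ln(0.6375) = 0.225101.
1 − 2Q = 0.946428, giving −¼ ln(0.946428) = 0.013765.
d = 0.225101 + 0.013765 = 0.238866.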